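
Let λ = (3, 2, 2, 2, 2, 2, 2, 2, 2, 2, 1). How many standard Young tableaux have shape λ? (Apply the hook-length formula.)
# SYT of shape (3, 2, 2, 2, 2, 2, 2, 2, 2, 2, 1) = 1085280

Hook-length formula: f^λ = n! / Π hook(c), product over all cells c of the Young diagram. For λ = (3, 2, 2, 2, 2, 2, 2, 2, 2, 2, 1), n = 22 boxes. Hook lengths by row (left-to-right, top-to-bottom): [13, 11, 1]; [11, 9]; [10, 8]; [9, 7]; [8, 6]; [7, 5]; [6, 4]; [5, 3]; [4, 2]; [3, 1]; [1]. Product of hooks = 1035678099456000. So f^λ = 22! / 1035678099456000 = 1124000727777607680000 / 1035678099456000 = 1085280.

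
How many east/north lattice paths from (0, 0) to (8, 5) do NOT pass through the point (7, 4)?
Number of paths = 627

Total paths from (0, 0) to (8, 5): C(13, 8) = 1287. Paths through (7, 4): (paths (0, 0) → (7, 4)) × (paths (7, 4) → (8, 5)) = C(11, 7) · C(2, 1) = 330 · 2 = 660. Avoidance count = 1287 − 660 = 627.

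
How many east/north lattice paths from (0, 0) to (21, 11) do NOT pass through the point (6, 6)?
Number of paths = 114698784

Total paths from (0, 0) to (21, 11): C(32, 21) = 129024480. Paths through (6, 6): (paths (0, 0) → (6, 6)) × (paths (6, 6) → (21, 11)) = C(12, 6) · C(20, 15) = 924 · 15504 = 14325696. Avoidance count = 129024480 − 14325696 = 114698784.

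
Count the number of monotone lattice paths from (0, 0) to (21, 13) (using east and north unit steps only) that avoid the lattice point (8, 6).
Number of paths = 695191200

Total paths from (0, 0) to (21, 13): C(34, 21) = 927983760. Paths through (8, 6): (paths (0, 0) → (8, 6)) × (paths (8, 6) → (21, 13)) = C(14, 8) · C(20, 13) = 3003 · 77520 = 232792560. Avoidance count = 927983760 − 232792560 = 695191200.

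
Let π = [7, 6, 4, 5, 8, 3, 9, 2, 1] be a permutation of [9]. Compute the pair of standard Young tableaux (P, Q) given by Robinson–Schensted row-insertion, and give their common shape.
P = [1, 5, 8, 9] / [2] / [3] / [4] / [6] / [7];  Q = [1, 4, 5, 7] / [2] / [3] / [6] / [8] / [9];  common shape = (4, 1, 1, 1, 1, 1)

Row-insert the values π_1, π_2, … into P one at a time, bumping the leftmost entry strictly greater than the inserted value down to the next row. The recording tableau Q records, in position (i, j), the step at which that cell was added to P.
  Insert 7 (step 1): P = [7];  Q = [1]
  Insert 6 (step 2): P = [6] / [7];  Q = [1] / [2]
  Insert 4 (step 3): P = [4] / [6] / [7];  Q = [1] / [2] / [3]
  Insert 5 (step 4): P = [4, 5] / [6] / [7];  Q = [1, 4] / [2] / [3]
  Insert 8 (step 5): P = [4, 5, 8] / [6] / [7];  Q = [1, 4, 5] / [2] / [3]
  Insert 3 (step 6): P = [3, 5, 8] / [4] / [6] / [7];  Q = [1, 4, 5] / [2] / [3] / [6]
  Insert 9 (step 7): P = [3, 5, 8, 9] / [4] / [6] / [7];  Q = [1, 4, 5, 7] / [2] / [3] / [6]
  Insert 2 (step 8): P = [2, 5, 8, 9] / [3] / [4] / [6] / [7];  Q = [1, 4, 5, 7] / [2] / [3] / [6] / [8]
  Insert 1 (step 9): P = [1, 5, 8, 9] / [2] / [3] / [4] / [6] / [7];  Q = [1, 4, 5, 7] / [2] / [3] / [6] / [8] / [9]
Final shape: (4, 1, 1, 1, 1, 1).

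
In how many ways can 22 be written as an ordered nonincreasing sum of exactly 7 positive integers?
p(22, 7 parts) = 131

Partitions of n into exactly k parts are in bijection with partitions of n − k into at most k parts (subtract 1 from each part). So p(22, exactly 7) = p(15, parts ≤ 7). Computing via the recurrence p(m, j) = p(m, j−1) + p(m−j, j) gives 131.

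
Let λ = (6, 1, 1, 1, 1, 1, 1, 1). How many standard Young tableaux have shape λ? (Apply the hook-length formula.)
# SYT of shape (6, 1, 1, 1, 1, 1, 1, 1) = 792

Hook-length formula: f^λ = n! / Π hook(c), product over all cells c of the Young diagram. For λ = (6, 1, 1, 1, 1, 1, 1, 1), n = 13 boxes. Hook lengths by row (left-to-right, top-to-bottom): [13, 5, 4, 3, 2, 1]; [7]; [6]; [5]; [4]; [3]; [2]; [1]. Product of hooks = 7862400. So f^λ = 13! / 7862400 = 6227020800 / 7862400 = 792.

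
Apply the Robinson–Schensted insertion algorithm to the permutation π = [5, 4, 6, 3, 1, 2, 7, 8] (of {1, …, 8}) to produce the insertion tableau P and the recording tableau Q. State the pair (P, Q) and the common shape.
P = [1, 2, 7, 8] / [3, 6] / [4] / [5];  Q = [1, 3, 7, 8] / [2, 6] / [4] / [5];  common shape = (4, 2, 1, 1)

Row-insert the values π_1, π_2, … into P one at a time, bumping the leftmost entry strictly greater than the inserted value down to the next row. The recording tableau Q records, in position (i, j), the step at which that cell was added to P.
  Insert 5 (step 1): P = [5];  Q = [1]
  Insert 4 (step 2): P = [4] / [5];  Q = [1] / [2]
  Insert 6 (step 3): P = [4, 6] / [5];  Q = [1, 3] / [2]
  Insert 3 (step 4): P = [3, 6] / [4] / [5];  Q = [1, 3] / [2] / [4]
  Insert 1 (step 5): P = [1, 6] / [3] / [4] / [5];  Q = [1, 3] / [2] / [4] / [5]
  Insert 2 (step 6): P = [1, 2] / [3, 6] / [4] / [5];  Q = [1, 3] / [2, 6] / [4] / [5]
  Insert 7 (step 7): P = [1, 2, 7] / [3, 6] / [4] / [5];  Q = [1, 3, 7] / [2, 6] / [4] / [5]
  Insert 8 (step 8): P = [1, 2, 7, 8] / [3, 6] / [4] / [5];  Q = [1, 3, 7, 8] / [2, 6] / [4] / [5]
Final shape: (4, 2, 1, 1).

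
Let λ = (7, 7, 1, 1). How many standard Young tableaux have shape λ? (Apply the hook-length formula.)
# SYT of shape (7, 7, 1, 1) = 32032

Hook-length formula: f^λ = n! / Π hook(c), product over all cells c of the Young diagram. For λ = (7, 7, 1, 1), n = 16 boxes. Hook lengths by row (left-to-right, top-to-bottom): [10, 7, 6, 5, 4, 3, 2]; [9, 6, 5, 4, 3, 2, 1]; [2]; [1]. Product of hooks = 653184000. So f^λ = 16! / 653184000 = 20922789888000 / 653184000 = 32032.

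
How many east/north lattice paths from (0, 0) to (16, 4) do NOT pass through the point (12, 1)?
Number of paths = 4390

Total paths from (0, 0) to (16, 4): C(20, 16) = 4845. Paths through (12, 1): (paths (0, 0) → (12, 1)) × (paths (12, 1) → (16, 4)) = C(13, 12) · C(7, 4) = 13 · 35 = 455. Avoidance count = 4845 − 455 = 4390.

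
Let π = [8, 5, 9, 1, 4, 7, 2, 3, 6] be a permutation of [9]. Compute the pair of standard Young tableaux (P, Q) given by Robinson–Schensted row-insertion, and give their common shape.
P = [1, 2, 3, 6] / [4, 7] / [5, 9] / [8];  Q = [1, 3, 6, 9] / [2, 5] / [4, 8] / [7];  common shape = (4, 2, 2, 1)

Row-insert the values π_1, π_2, … into P one at a time, bumping the leftmost entry strictly greater than the inserted value down to the next row. The recording tableau Q records, in position (i, j), the step at which that cell was added to P.
  Insert 8 (step 1): P = [8];  Q = [1]
  Insert 5 (step 2): P = [5] / [8];  Q = [1] / [2]
  Insert 9 (step 3): P = [5, 9] / [8];  Q = [1, 3] / [2]
  Insert 1 (step 4): P = [1, 9] / [5] / [8];  Q = [1, 3] / [2] / [4]
  Insert 4 (step 5): P = [1, 4] / [5, 9] / [8];  Q = [1, 3] / [2, 5] / [4]
  Insert 7 (step 6): P = [1, 4, 7] / [5, 9] / [8];  Q = [1, 3, 6] / [2, 5] / [4]
  Insert 2 (step 7): P = [1, 2, 7] / [4, 9] / [5] / [8];  Q = [1, 3, 6] / [2, 5] / [4] / [7]
  Insert 3 (step 8): P = [1, 2, 3] / [4, 7] / [5, 9] / [8];  Q = [1, 3, 6] / [2, 5] / [4, 8] / [7]
  Insert 6 (step 9): P = [1, 2, 3, 6] / [4, 7] / [5, 9] / [8];  Q = [1, 3, 6, 9] / [2, 5] / [4, 8] / [7]
Final shape: (4, 2, 2, 1).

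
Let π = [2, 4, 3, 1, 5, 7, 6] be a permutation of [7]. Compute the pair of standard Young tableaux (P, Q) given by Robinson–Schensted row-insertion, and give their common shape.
P = [1, 3, 5, 6] / [2, 7] / [4];  Q = [1, 2, 5, 6] / [3, 7] / [4];  common shape = (4, 2, 1)

Row-insert the values π_1, π_2, … into P one at a time, bumping the leftmost entry strictly greater than the inserted value down to the next row. The recording tableau Q records, in position (i, j), the step at which that cell was added to P.
  Insert 2 (step 1): P = [2];  Q = [1]
  Insert 4 (step 2): P = [2, 4];  Q = [1, 2]
  Insert 3 (step 3): P = [2, 3] / [4];  Q = [1, 2] / [3]
  Insert 1 (step 4): P = [1, 3] / [2] / [4];  Q = [1, 2] / [3] / [4]
  Insert 5 (step 5): P = [1, 3, 5] / [2] / [4];  Q = [1, 2, 5] / [3] / [4]
  Insert 7 (step 6): P = [1, 3, 5, 7] / [2] / [4];  Q = [1, 2, 5, 6] / [3] / [4]
  Insert 6 (step 7): P = [1, 3, 5, 6] / [2, 7] / [4];  Q = [1, 2, 5, 6] / [3, 7] / [4]
Final shape: (4, 2, 1).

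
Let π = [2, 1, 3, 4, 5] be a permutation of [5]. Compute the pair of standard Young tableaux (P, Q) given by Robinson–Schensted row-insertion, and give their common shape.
P = [1, 3, 4, 5] / [2];  Q = [1, 3, 4, 5] / [2];  common shape = (4, 1)

Row-insert the values π_1, π_2, … into P one at a time, bumping the leftmost entry strictly greater than the inserted value down to the next row. The recording tableau Q records, in position (i, j), the step at which that cell was added to P.
  Insert 2 (step 1): P = [2];  Q = [1]
  Insert 1 (step 2): P = [1] / [2];  Q = [1] / [2]
  Insert 3 (step 3): P = [1, 3] / [2];  Q = [1, 3] / [2]
  Insert 4 (step 4): P = [1, 3, 4] / [2];  Q = [1, 3, 4] / [2]
  Insert 5 (step 5): P = [1, 3, 4, 5] / [2];  Q = [1, 3, 4, 5] / [2]
Final shape: (4, 1).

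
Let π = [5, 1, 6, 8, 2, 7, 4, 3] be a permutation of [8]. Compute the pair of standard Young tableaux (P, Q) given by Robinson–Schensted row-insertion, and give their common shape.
P = [1, 2, 3] / [4, 6, 7] / [5] / [8];  Q = [1, 3, 4] / [2, 5, 6] / [7] / [8];  common shape = (3, 3, 1, 1)

Row-insert the values π_1, π_2, … into P one at a time, bumping the leftmost entry strictly greater than the inserted value down to the next row. The recording tableau Q records, in position (i, j), the step at which that cell was added to P.
  Insert 5 (step 1): P = [5];  Q = [1]
  Insert 1 (step 2): P = [1] / [5];  Q = [1] / [2]
  Insert 6 (step 3): P = [1, 6] / [5];  Q = [1, 3] / [2]
  Insert 8 (step 4): P = [1, 6, 8] / [5];  Q = [1, 3, 4] / [2]
  Insert 2 (step 5): P = [1, 2, 8] / [5, 6];  Q = [1, 3, 4] / [2, 5]
  Insert 7 (step 6): P = [1, 2, 7] / [5, 6, 8];  Q = [1, 3, 4] / [2, 5, 6]
  Insert 4 (step 7): P = [1, 2, 4] / [5, 6, 7] / [8];  Q = [1, 3, 4] / [2, 5, 6] / [7]
  Insert 3 (step 8): P = [1, 2, 3] / [4, 6, 7] / [5] / [8];  Q = [1, 3, 4] / [2, 5, 6] / [7] / [8]
Final shape: (3, 3, 1, 1).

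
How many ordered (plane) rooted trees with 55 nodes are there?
C_54 = 451959718027953471447609509424

These ordered rooted trees are counted by the Catalan number C_n = (1/(n + 1)) · C(2n, n). For n = 54: C_54 = (1/55) · C(108, 54) = 24857784491537440929618523018320/55 = 451959718027953471447609509424.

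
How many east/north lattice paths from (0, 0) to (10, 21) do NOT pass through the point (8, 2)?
Number of paths = 44342715

Total paths from (0, 0) to (10, 21): C(31, 10) = 44352165. Paths through (8, 2): (paths (0, 0) → (8, 2)) × (paths (8, 2) → (10, 21)) = C(10, 8) · C(21, 2) = 45 · 210 = 9450. Avoidance count = 44352165 − 9450 = 44342715.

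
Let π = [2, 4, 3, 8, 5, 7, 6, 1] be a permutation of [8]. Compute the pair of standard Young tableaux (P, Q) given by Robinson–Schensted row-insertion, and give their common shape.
P = [1, 3, 5, 6] / [2, 7] / [4] / [8];  Q = [1, 2, 4, 6] / [3, 5] / [7] / [8];  common shape = (4, 2, 1, 1)

Row-insert the values π_1, π_2, … into P one at a time, bumping the leftmost entry strictly greater than the inserted value down to the next row. The recording tableau Q records, in position (i, j), the step at which that cell was added to P.
  Insert 2 (step 1): P = [2];  Q = [1]
  Insert 4 (step 2): P = [2, 4];  Q = [1, 2]
  Insert 3 (step 3): P = [2, 3] / [4];  Q = [1, 2] / [3]
  Insert 8 (step 4): P = [2, 3, 8] / [4];  Q = [1, 2, 4] / [3]
  Insert 5 (step 5): P = [2, 3, 5] / [4, 8];  Q = [1, 2, 4] / [3, 5]
  Insert 7 (step 6): P = [2, 3, 5, 7] / [4, 8];  Q = [1, 2, 4, 6] / [3, 5]
  Insert 6 (step 7): P = [2, 3, 5, 6] / [4, 7] / [8];  Q = [1, 2, 4, 6] / [3, 5] / [7]
  Insert 1 (step 8): P = [1, 3, 5, 6] / [2, 7] / [4] / [8];  Q = [1, 2, 4, 6] / [3, 5] / [7] / [8]
Final shape: (4, 2, 1, 1).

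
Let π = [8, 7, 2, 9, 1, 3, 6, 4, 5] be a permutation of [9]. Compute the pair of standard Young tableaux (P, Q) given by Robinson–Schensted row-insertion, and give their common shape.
P = [1, 3, 4, 5] / [2, 6] / [7, 9] / [8];  Q = [1, 4, 7, 9] / [2, 6] / [3, 8] / [5];  common shape = (4, 2, 2, 1)

Row-insert the values π_1, π_2, … into P one at a time, bumping the leftmost entry strictly greater than the inserted value down to the next row. The recording tableau Q records, in position (i, j), the step at which that cell was added to P.
  Insert 8 (step 1): P = [8];  Q = [1]
  Insert 7 (step 2): P = [7] / [8];  Q = [1] / [2]
  Insert 2 (step 3): P = [2] / [7] / [8];  Q = [1] / [2] / [3]
  Insert 9 (step 4): P = [2, 9] / [7] / [8];  Q = [1, 4] / [2] / [3]
  Insert 1 (step 5): P = [1, 9] / [2] / [7] / [8];  Q = [1, 4] / [2] / [3] / [5]
  Insert 3 (step 6): P = [1, 3] / [2, 9] / [7] / [8];  Q = [1, 4] / [2, 6] / [3] / [5]
  Insert 6 (step 7): P = [1, 3, 6] / [2, 9] / [7] / [8];  Q = [1, 4, 7] / [2, 6] / [3] / [5]
  Insert 4 (step 8): P = [1, 3, 4] / [2, 6] / [7, 9] / [8];  Q = [1, 4, 7] / [2, 6] / [3, 8] / [5]
  Insert 5 (step 9): P = [1, 3, 4, 5] / [2, 6] / [7, 9] / [8];  Q = [1, 4, 7, 9] / [2, 6] / [3, 8] / [5]
Final shape: (4, 2, 2, 1).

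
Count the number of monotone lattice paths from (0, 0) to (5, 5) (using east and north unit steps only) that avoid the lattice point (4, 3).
Number of paths = 147

Total paths from (0, 0) to (5, 5): C(10, 5) = 252. Paths through (4, 3): (paths (0, 0) → (4, 3)) × (paths (4, 3) → (5, 5)) = C(7, 4) · C(3, 1) = 35 · 3 = 105. Avoidance count = 252 − 105 = 147.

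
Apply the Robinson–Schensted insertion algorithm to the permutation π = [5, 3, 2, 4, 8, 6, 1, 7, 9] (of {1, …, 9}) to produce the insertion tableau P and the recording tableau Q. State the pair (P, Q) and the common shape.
P = [1, 4, 6, 7, 9] / [2, 8] / [3] / [5];  Q = [1, 4, 5, 8, 9] / [2, 6] / [3] / [7];  common shape = (5, 2, 1, 1)

Row-insert the values π_1, π_2, … into P one at a time, bumping the leftmost entry strictly greater than the inserted value down to the next row. The recording tableau Q records, in position (i, j), the step at which that cell was added to P.
  Insert 5 (step 1): P = [5];  Q = [1]
  Insert 3 (step 2): P = [3] / [5];  Q = [1] / [2]
  Insert 2 (step 3): P = [2] / [3] / [5];  Q = [1] / [2] / [3]
  Insert 4 (step 4): P = [2, 4] / [3] / [5];  Q = [1, 4] / [2] / [3]
  Insert 8 (step 5): P = [2, 4, 8] / [3] / [5];  Q = [1, 4, 5] / [2] / [3]
  Insert 6 (step 6): P = [2, 4, 6] / [3, 8] / [5];  Q = [1, 4, 5] / [2, 6] / [3]
  Insert 1 (step 7): P = [1, 4, 6] / [2, 8] / [3] / [5];  Q = [1, 4, 5] / [2, 6] / [3] / [7]
  Insert 7 (step 8): P = [1, 4, 6, 7] / [2, 8] / [3] / [5];  Q = [1, 4, 5, 8] / [2, 6] / [3] / [7]
  Insert 9 (step 9): P = [1, 4, 6, 7, 9] / [2, 8] / [3] / [5];  Q = [1, 4, 5, 8, 9] / [2, 6] / [3] / [7]
Final shape: (5, 2, 1, 1).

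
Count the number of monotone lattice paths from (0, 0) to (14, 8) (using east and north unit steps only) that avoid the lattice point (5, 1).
Number of paths = 251130

Total paths from (0, 0) to (14, 8): C(22, 14) = 319770. Paths through (5, 1): (paths (0, 0) → (5, 1)) × (paths (5, 1) → (14, 8)) = C(6, 5) · C(16, 9) = 6 · 11440 = 68640. Avoidance count = 319770 − 68640 = 251130.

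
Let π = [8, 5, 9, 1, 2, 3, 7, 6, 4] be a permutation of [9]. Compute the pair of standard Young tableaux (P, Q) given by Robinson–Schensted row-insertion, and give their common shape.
P = [1, 2, 3, 4] / [5, 6] / [7, 9] / [8];  Q = [1, 3, 6, 7] / [2, 5] / [4, 8] / [9];  common shape = (4, 2, 2, 1)

Row-insert the values π_1, π_2, … into P one at a time, bumping the leftmost entry strictly greater than the inserted value down to the next row. The recording tableau Q records, in position (i, j), the step at which that cell was added to P.
  Insert 8 (step 1): P = [8];  Q = [1]
  Insert 5 (step 2): P = [5] / [8];  Q = [1] / [2]
  Insert 9 (step 3): P = [5, 9] / [8];  Q = [1, 3] / [2]
  Insert 1 (step 4): P = [1, 9] / [5] / [8];  Q = [1, 3] / [2] / [4]
  Insert 2 (step 5): P = [1, 2] / [5, 9] / [8];  Q = [1, 3] / [2, 5] / [4]
  Insert 3 (step 6): P = [1, 2, 3] / [5, 9] / [8];  Q = [1, 3, 6] / [2, 5] / [4]
  Insert 7 (step 7): P = [1, 2, 3, 7] / [5, 9] / [8];  Q = [1, 3, 6, 7] / [2, 5] / [4]
  Insert 6 (step 8): P = [1, 2, 3, 6] / [5, 7] / [8, 9];  Q = [1, 3, 6, 7] / [2, 5] / [4, 8]
  Insert 4 (step 9): P = [1, 2, 3, 4] / [5, 6] / [7, 9] / [8];  Q = [1, 3, 6, 7] / [2, 5] / [4, 8] / [9]
Final shape: (4, 2, 2, 1).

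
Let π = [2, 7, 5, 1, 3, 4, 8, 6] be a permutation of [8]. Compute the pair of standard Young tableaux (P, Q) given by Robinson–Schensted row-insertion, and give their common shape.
P = [1, 3, 4, 6] / [2, 5, 8] / [7];  Q = [1, 2, 6, 7] / [3, 5, 8] / [4];  common shape = (4, 3, 1)

Row-insert the values π_1, π_2, … into P one at a time, bumping the leftmost entry strictly greater than the inserted value down to the next row. The recording tableau Q records, in position (i, j), the step at which that cell was added to P.
  Insert 2 (step 1): P = [2];  Q = [1]
  Insert 7 (step 2): P = [2, 7];  Q = [1, 2]
  Insert 5 (step 3): P = [2, 5] / [7];  Q = [1, 2] / [3]
  Insert 1 (step 4): P = [1, 5] / [2] / [7];  Q = [1, 2] / [3] / [4]
  Insert 3 (step 5): P = [1, 3] / [2, 5] / [7];  Q = [1, 2] / [3, 5] / [4]
  Insert 4 (step 6): P = [1, 3, 4] / [2, 5] / [7];  Q = [1, 2, 6] / [3, 5] / [4]
  Insert 8 (step 7): P = [1, 3, 4, 8] / [2, 5] / [7];  Q = [1, 2, 6, 7] / [3, 5] / [4]
  Insert 6 (step 8): P = [1, 3, 4, 6] / [2, 5, 8] / [7];  Q = [1, 2, 6, 7] / [3, 5, 8] / [4]
Final shape: (4, 3, 1).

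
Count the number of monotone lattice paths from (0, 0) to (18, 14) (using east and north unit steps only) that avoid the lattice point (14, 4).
Number of paths = 468372540

Total paths from (0, 0) to (18, 14): C(32, 18) = 471435600. Paths through (14, 4): (paths (0, 0) → (14, 4)) × (paths (14, 4) → (18, 14)) = C(18, 14) · C(14, 4) = 3060 · 1001 = 3063060. Avoidance count = 471435600 − 3063060 = 468372540.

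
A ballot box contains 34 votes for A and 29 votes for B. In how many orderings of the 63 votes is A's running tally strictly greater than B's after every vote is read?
Strict-lead orderings = 60278571820325425

Total orderings of the 63 votes with 34 for A: C(63, 34) = 759510004936100355. By the Bertrand ballot formula (Cycle Lemma / reflection principle), the number of orderings in which A is strictly ahead of B throughout is (p − q)/(p + q) · C(p + q, p) = (34 − 29)/(34 + 29) · 759510004936100355 = 60278571820325425.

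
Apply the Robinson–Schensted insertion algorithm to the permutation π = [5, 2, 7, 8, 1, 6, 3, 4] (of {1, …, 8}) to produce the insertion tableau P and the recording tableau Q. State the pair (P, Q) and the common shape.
P = [1, 3, 4] / [2, 6, 8] / [5, 7];  Q = [1, 3, 4] / [2, 6, 8] / [5, 7];  common shape = (3, 3, 2)

Row-insert the values π_1, π_2, … into P one at a time, bumping the leftmost entry strictly greater than the inserted value down to the next row. The recording tableau Q records, in position (i, j), the step at which that cell was added to P.
  Insert 5 (step 1): P = [5];  Q = [1]
  Insert 2 (step 2): P = [2] / [5];  Q = [1] / [2]
  Insert 7 (step 3): P = [2, 7] / [5];  Q = [1, 3] / [2]
  Insert 8 (step 4): P = [2, 7, 8] / [5];  Q = [1, 3, 4] / [2]
  Insert 1 (step 5): P = [1, 7, 8] / [2] / [5];  Q = [1, 3, 4] / [2] / [5]
  Insert 6 (step 6): P = [1, 6, 8] / [2, 7] / [5];  Q = [1, 3, 4] / [2, 6] / [5]
  Insert 3 (step 7): P = [1, 3, 8] / [2, 6] / [5, 7];  Q = [1, 3, 4] / [2, 6] / [5, 7]
  Insert 4 (step 8): P = [1, 3, 4] / [2, 6, 8] / [5, 7];  Q = [1, 3, 4] / [2, 6, 8] / [5, 7]
Final shape: (3, 3, 2).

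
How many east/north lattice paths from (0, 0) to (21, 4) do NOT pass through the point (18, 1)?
Number of paths = 12270

Total paths from (0, 0) to (21, 4): C(25, 21) = 12650. Paths through (18, 1): (paths (0, 0) → (18, 1)) × (paths (18, 1) → (21, 4)) = C(19, 18) · C(6, 3) = 19 · 20 = 380. Avoidance count = 12650 − 380 = 12270.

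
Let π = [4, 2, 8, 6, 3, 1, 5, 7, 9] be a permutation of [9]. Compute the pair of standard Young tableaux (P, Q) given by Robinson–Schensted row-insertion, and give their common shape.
P = [1, 3, 5, 7, 9] / [2, 6] / [4] / [8];  Q = [1, 3, 7, 8, 9] / [2, 4] / [5] / [6];  common shape = (5, 2, 1, 1)

Row-insert the values π_1, π_2, … into P one at a time, bumping the leftmost entry strictly greater than the inserted value down to the next row. The recording tableau Q records, in position (i, j), the step at which that cell was added to P.
  Insert 4 (step 1): P = [4];  Q = [1]
  Insert 2 (step 2): P = [2] / [4];  Q = [1] / [2]
  Insert 8 (step 3): P = [2, 8] / [4];  Q = [1, 3] / [2]
  Insert 6 (step 4): P = [2, 6] / [4, 8];  Q = [1, 3] / [2, 4]
  Insert 3 (step 5): P = [2, 3] / [4, 6] / [8];  Q = [1, 3] / [2, 4] / [5]
  Insert 1 (step 6): P = [1, 3] / [2, 6] / [4] / [8];  Q = [1, 3] / [2, 4] / [5] / [6]
  Insert 5 (step 7): P = [1, 3, 5] / [2, 6] / [4] / [8];  Q = [1, 3, 7] / [2, 4] / [5] / [6]
  Insert 7 (step 8): P = [1, 3, 5, 7] / [2, 6] / [4] / [8];  Q = [1, 3, 7, 8] / [2, 4] / [5] / [6]
  Insert 9 (step 9): P = [1, 3, 5, 7, 9] / [2, 6] / [4] / [8];  Q = [1, 3, 7, 8, 9] / [2, 4] / [5] / [6]
Final shape: (5, 2, 1, 1).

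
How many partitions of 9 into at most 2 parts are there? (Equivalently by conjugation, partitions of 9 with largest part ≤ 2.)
p(9, parts ≤ 2) = 5

Partitions of 9 with all parts ≤ 2: 2+2+2+2+1, 2+2+2+1+1+1, 2+2+1+1+1+1+1, 2+1+1+1+1+1+1+1, 1+1+1+1+1+1+1+1+1. Count = 5.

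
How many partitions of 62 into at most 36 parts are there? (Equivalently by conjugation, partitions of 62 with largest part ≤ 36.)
p(62, parts ≤ 36) = 1290860

Use the recurrence p(n, m) = p(n, m−1) + p(n−m, m): either the largest part is < m (count p(n, m−1)) or the largest part is exactly m (remove one copy of m, count p(n−m, m)). With p(0, ·) = 1 this gives p(62, parts ≤ 36) = 1290860. (By conjugating Young diagrams, this also counts partitions of 62 into at most 36 parts.)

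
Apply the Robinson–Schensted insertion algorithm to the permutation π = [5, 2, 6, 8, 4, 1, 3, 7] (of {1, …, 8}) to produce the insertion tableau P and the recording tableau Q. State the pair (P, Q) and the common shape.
P = [1, 3, 7] / [2, 4, 8] / [5, 6];  Q = [1, 3, 4] / [2, 5, 8] / [6, 7];  common shape = (3, 3, 2)

Row-insert the values π_1, π_2, … into P one at a time, bumping the leftmost entry strictly greater than the inserted value down to the next row. The recording tableau Q records, in position (i, j), the step at which that cell was added to P.
  Insert 5 (step 1): P = [5];  Q = [1]
  Insert 2 (step 2): P = [2] / [5];  Q = [1] / [2]
  Insert 6 (step 3): P = [2, 6] / [5];  Q = [1, 3] / [2]
  Insert 8 (step 4): P = [2, 6, 8] / [5];  Q = [1, 3, 4] / [2]
  Insert 4 (step 5): P = [2, 4, 8] / [5, 6];  Q = [1, 3, 4] / [2, 5]
  Insert 1 (step 6): P = [1, 4, 8] / [2, 6] / [5];  Q = [1, 3, 4] / [2, 5] / [6]
  Insert 3 (step 7): P = [1, 3, 8] / [2, 4] / [5, 6];  Q = [1, 3, 4] / [2, 5] / [6, 7]
  Insert 7 (step 8): P = [1, 3, 7] / [2, 4, 8] / [5, 6];  Q = [1, 3, 4] / [2, 5, 8] / [6, 7]
Final shape: (3, 3, 2).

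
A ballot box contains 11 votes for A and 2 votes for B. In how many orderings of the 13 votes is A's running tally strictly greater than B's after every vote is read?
Strict-lead orderings = 54

Total orderings of the 13 votes with 11 for A: C(13, 11) = 78. By the Bertrand ballot formula (Cycle Lemma / reflection principle), the number of orderings in which A is strictly ahead of B throughout is (p − q)/(p + q) · C(p + q, p) = (11 − 2)/(11 + 2) · 78 = 54.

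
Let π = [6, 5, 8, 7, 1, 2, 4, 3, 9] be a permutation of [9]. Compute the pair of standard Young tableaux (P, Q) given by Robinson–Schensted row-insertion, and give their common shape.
P = [1, 2, 3, 9] / [4, 7] / [5, 8] / [6];  Q = [1, 3, 7, 9] / [2, 4] / [5, 6] / [8];  common shape = (4, 2, 2, 1)

Row-insert the values π_1, π_2, … into P one at a time, bumping the leftmost entry strictly greater than the inserted value down to the next row. The recording tableau Q records, in position (i, j), the step at which that cell was added to P.
  Insert 6 (step 1): P = [6];  Q = [1]
  Insert 5 (step 2): P = [5] / [6];  Q = [1] / [2]
  Insert 8 (step 3): P = [5, 8] / [6];  Q = [1, 3] / [2]
  Insert 7 (step 4): P = [5, 7] / [6, 8];  Q = [1, 3] / [2, 4]
  Insert 1 (step 5): P = [1, 7] / [5, 8] / [6];  Q = [1, 3] / [2, 4] / [5]
  Insert 2 (step 6): P = [1, 2] / [5, 7] / [6, 8];  Q = [1, 3] / [2, 4] / [5, 6]
  Insert 4 (step 7): P = [1, 2, 4] / [5, 7] / [6, 8];  Q = [1, 3, 7] / [2, 4] / [5, 6]
  Insert 3 (step 8): P = [1, 2, 3] / [4, 7] / [5, 8] / [6];  Q = [1, 3, 7] / [2, 4] / [5, 6] / [8]
  Insert 9 (step 9): P = [1, 2, 3, 9] / [4, 7] / [5, 8] / [6];  Q = [1, 3, 7, 9] / [2, 4] / [5, 6] / [8]
Final shape: (4, 2, 2, 1).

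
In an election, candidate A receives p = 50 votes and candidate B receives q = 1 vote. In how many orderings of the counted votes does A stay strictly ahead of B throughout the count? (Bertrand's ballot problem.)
Strict-lead orderings = 49

Total orderings of the 51 votes with 50 for A: C(51, 50) = 51. By the Bertrand ballot formula (Cycle Lemma / reflection principle), the number of orderings in which A is strictly ahead of B throughout is (p − q)/(p + q) · C(p + q, p) = (50 − 1)/(50 + 1) · 51 = 49.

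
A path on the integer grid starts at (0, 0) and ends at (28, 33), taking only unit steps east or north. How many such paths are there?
Number of paths = 191724747789809255

A monotone lattice path from (0, 0) to (28, 33) consists of 28 east steps and 33 north steps in some order, so it is determined by which 28 of the 61 steps are east. The count is C(61, 28) = 191724747789809255.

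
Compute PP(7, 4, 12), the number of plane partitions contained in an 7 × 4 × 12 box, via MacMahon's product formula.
PP(7, 4, 12) = 2241344526426720

Evaluate the triple product over i = 1..7, j = 1..4, k = 1..12. The factors are (2/1) · (3/2) · (4/3) · (5/4) · (6/5) · (7/6) · (8/7) · (9/8) · … (336 factors total). The numerators and denominators telescope so the product is an integer; carrying out the multiplication exactly gives PP(7, 4, 12) = 2241344526426720.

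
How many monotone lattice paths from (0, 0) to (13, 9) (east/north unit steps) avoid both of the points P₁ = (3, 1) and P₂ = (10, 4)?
Number of paths = 293212

Inclusion–exclusion. Total paths: C(22, 13) = 497420. Through P₁: C(4, 3)·C(18, 10) = 175032. Through P₂: C(14, 10)·C(8, 3) = 56056. Since P₁ is strictly southwest of P₂, a monotone path through both must visit P₁ then P₂; paths through both = C(4, 3)·C(10, 7)·C(8, 3) = 26880. Avoid both = 497420 − 175032 − 56056 + 26880 = 293212.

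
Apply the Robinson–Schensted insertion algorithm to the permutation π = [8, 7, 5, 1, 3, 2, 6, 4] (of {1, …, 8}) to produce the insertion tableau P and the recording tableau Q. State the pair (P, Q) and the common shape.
P = [1, 2, 4] / [3, 6] / [5] / [7] / [8];  Q = [1, 5, 7] / [2, 8] / [3] / [4] / [6];  common shape = (3, 2, 1, 1, 1)

Row-insert the values π_1, π_2, … into P one at a time, bumping the leftmost entry strictly greater than the inserted value down to the next row. The recording tableau Q records, in position (i, j), the step at which that cell was added to P.
  Insert 8 (step 1): P = [8];  Q = [1]
  Insert 7 (step 2): P = [7] / [8];  Q = [1] / [2]
  Insert 5 (step 3): P = [5] / [7] / [8];  Q = [1] / [2] / [3]
  Insert 1 (step 4): P = [1] / [5] / [7] / [8];  Q = [1] / [2] / [3] / [4]
  Insert 3 (step 5): P = [1, 3] / [5] / [7] / [8];  Q = [1, 5] / [2] / [3] / [4]
  Insert 2 (step 6): P = [1, 2] / [3] / [5] / [7] / [8];  Q = [1, 5] / [2] / [3] / [4] / [6]
  Insert 6 (step 7): P = [1, 2, 6] / [3] / [5] / [7] / [8];  Q = [1, 5, 7] / [2] / [3] / [4] / [6]
  Insert 4 (step 8): P = [1, 2, 4] / [3, 6] / [5] / [7] / [8];  Q = [1, 5, 7] / [2, 8] / [3] / [4] / [6]
Final shape: (3, 2, 1, 1, 1).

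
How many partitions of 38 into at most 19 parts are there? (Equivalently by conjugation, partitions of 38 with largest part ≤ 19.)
p(38, parts ≤ 19) = 24418

Use the recurrence p(n, m) = p(n, m−1) + p(n−m, m): either the largest part is < m (count p(n, m−1)) or the largest part is exactly m (remove one copy of m, count p(n−m, m)). With p(0, ·) = 1 this gives p(38, parts ≤ 19) = 24418. (By conjugating Young diagrams, this also counts partitions of 38 into at most 19 parts.)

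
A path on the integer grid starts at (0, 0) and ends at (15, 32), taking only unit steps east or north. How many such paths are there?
Number of paths = 751616304549

A monotone lattice path from (0, 0) to (15, 32) consists of 15 east steps and 32 north steps in some order, so it is determined by which 15 of the 47 steps are east. The count is C(47, 15) = 751616304549.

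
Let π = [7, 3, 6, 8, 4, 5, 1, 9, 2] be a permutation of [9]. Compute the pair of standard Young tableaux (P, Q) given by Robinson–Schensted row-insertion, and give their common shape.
P = [1, 2, 5, 9] / [3, 4] / [6, 8] / [7];  Q = [1, 3, 4, 8] / [2, 6] / [5, 9] / [7];  common shape = (4, 2, 2, 1)

Row-insert the values π_1, π_2, … into P one at a time, bumping the leftmost entry strictly greater than the inserted value down to the next row. The recording tableau Q records, in position (i, j), the step at which that cell was added to P.
  Insert 7 (step 1): P = [7];  Q = [1]
  Insert 3 (step 2): P = [3] / [7];  Q = [1] / [2]
  Insert 6 (step 3): P = [3, 6] / [7];  Q = [1, 3] / [2]
  Insert 8 (step 4): P = [3, 6, 8] / [7];  Q = [1, 3, 4] / [2]
  Insert 4 (step 5): P = [3, 4, 8] / [6] / [7];  Q = [1, 3, 4] / [2] / [5]
  Insert 5 (step 6): P = [3, 4, 5] / [6, 8] / [7];  Q = [1, 3, 4] / [2, 6] / [5]
  Insert 1 (step 7): P = [1, 4, 5] / [3, 8] / [6] / [7];  Q = [1, 3, 4] / [2, 6] / [5] / [7]
  Insert 9 (step 8): P = [1, 4, 5, 9] / [3, 8] / [6] / [7];  Q = [1, 3, 4, 8] / [2, 6] / [5] / [7]
  Insert 2 (step 9): P = [1, 2, 5, 9] / [3, 4] / [6, 8] / [7];  Q = [1, 3, 4, 8] / [2, 6] / [5, 9] / [7]
Final shape: (4, 2, 2, 1).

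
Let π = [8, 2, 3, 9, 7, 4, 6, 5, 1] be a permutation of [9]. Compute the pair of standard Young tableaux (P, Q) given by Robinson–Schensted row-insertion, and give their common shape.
P = [1, 3, 4, 5] / [2, 9] / [6] / [7] / [8];  Q = [1, 3, 4, 7] / [2, 5] / [6] / [8] / [9];  common shape = (4, 2, 1, 1, 1)

Row-insert the values π_1, π_2, … into P one at a time, bumping the leftmost entry strictly greater than the inserted value down to the next row. The recording tableau Q records, in position (i, j), the step at which that cell was added to P.
  Insert 8 (step 1): P = [8];  Q = [1]
  Insert 2 (step 2): P = [2] / [8];  Q = [1] / [2]
  Insert 3 (step 3): P = [2, 3] / [8];  Q = [1, 3] / [2]
  Insert 9 (step 4): P = [2, 3, 9] / [8];  Q = [1, 3, 4] / [2]
  Insert 7 (step 5): P = [2, 3, 7] / [8, 9];  Q = [1, 3, 4] / [2, 5]
  Insert 4 (step 6): P = [2, 3, 4] / [7, 9] / [8];  Q = [1, 3, 4] / [2, 5] / [6]
  Insert 6 (step 7): P = [2, 3, 4, 6] / [7, 9] / [8];  Q = [1, 3, 4, 7] / [2, 5] / [6]
  Insert 5 (step 8): P = [2, 3, 4, 5] / [6, 9] / [7] / [8];  Q = [1, 3, 4, 7] / [2, 5] / [6] / [8]
  Insert 1 (step 9): P = [1, 3, 4, 5] / [2, 9] / [6] / [7] / [8];  Q = [1, 3, 4, 7] / [2, 5] / [6] / [8] / [9]
Final shape: (4, 2, 1, 1, 1).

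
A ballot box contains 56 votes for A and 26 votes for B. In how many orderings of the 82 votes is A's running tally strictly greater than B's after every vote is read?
Strict-lead orderings = 606521543011850426040

Total orderings of the 82 votes with 56 for A: C(82, 56) = 1657825550899057831176. By the Bertrand ballot formula (Cycle Lemma / reflection principle), the number of orderings in which A is strictly ahead of B throughout is (p − q)/(p + q) · C(p + q, p) = (56 − 26)/(56 + 26) · 1657825550899057831176 = 606521543011850426040.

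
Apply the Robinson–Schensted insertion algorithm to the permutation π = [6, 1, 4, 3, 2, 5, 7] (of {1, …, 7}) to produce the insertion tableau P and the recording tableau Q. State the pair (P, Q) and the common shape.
P = [1, 2, 5, 7] / [3] / [4] / [6];  Q = [1, 3, 6, 7] / [2] / [4] / [5];  common shape = (4, 1, 1, 1)

Row-insert the values π_1, π_2, … into P one at a time, bumping the leftmost entry strictly greater than the inserted value down to the next row. The recording tableau Q records, in position (i, j), the step at which that cell was added to P.
  Insert 6 (step 1): P = [6];  Q = [1]
  Insert 1 (step 2): P = [1] / [6];  Q = [1] / [2]
  Insert 4 (step 3): P = [1, 4] / [6];  Q = [1, 3] / [2]
  Insert 3 (step 4): P = [1, 3] / [4] / [6];  Q = [1, 3] / [2] / [4]
  Insert 2 (step 5): P = [1, 2] / [3] / [4] / [6];  Q = [1, 3] / [2] / [4] / [5]
  Insert 5 (step 6): P = [1, 2, 5] / [3] / [4] / [6];  Q = [1, 3, 6] / [2] / [4] / [5]
  Insert 7 (step 7): P = [1, 2, 5, 7] / [3] / [4] / [6];  Q = [1, 3, 6, 7] / [2] / [4] / [5]
Final shape: (4, 1, 1, 1).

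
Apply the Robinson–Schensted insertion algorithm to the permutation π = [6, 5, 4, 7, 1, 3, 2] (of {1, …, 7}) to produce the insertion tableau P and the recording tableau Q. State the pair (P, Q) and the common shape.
P = [1, 2] / [3, 7] / [4] / [5] / [6];  Q = [1, 4] / [2, 6] / [3] / [5] / [7];  common shape = (2, 2, 1, 1, 1)

Row-insert the values π_1, π_2, … into P one at a time, bumping the leftmost entry strictly greater than the inserted value down to the next row. The recording tableau Q records, in position (i, j), the step at which that cell was added to P.
  Insert 6 (step 1): P = [6];  Q = [1]
  Insert 5 (step 2): P = [5] / [6];  Q = [1] / [2]
  Insert 4 (step 3): P = [4] / [5] / [6];  Q = [1] / [2] / [3]
  Insert 7 (step 4): P = [4, 7] / [5] / [6];  Q = [1, 4] / [2] / [3]
  Insert 1 (step 5): P = [1, 7] / [4] / [5] / [6];  Q = [1, 4] / [2] / [3] / [5]
  Insert 3 (step 6): P = [1, 3] / [4, 7] / [5] / [6];  Q = [1, 4] / [2, 6] / [3] / [5]
  Insert 2 (step 7): P = [1, 2] / [3, 7] / [4] / [5] / [6];  Q = [1, 4] / [2, 6] / [3] / [5] / [7]
Final shape: (2, 2, 1, 1, 1).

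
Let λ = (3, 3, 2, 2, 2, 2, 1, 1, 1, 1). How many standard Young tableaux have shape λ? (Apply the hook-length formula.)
# SYT of shape (3, 3, 2, 2, 2, 2, 1, 1, 1, 1) = 331500

Hook-length formula: f^λ = n! / Π hook(c), product over all cells c of the Young diagram. For λ = (3, 3, 2, 2, 2, 2, 1, 1, 1, 1), n = 18 boxes. Hook lengths by row (left-to-right, top-to-bottom): [12, 7, 2]; [11, 6, 1]; [9, 4]; [8, 3]; [7, 2]; [6, 1]; [4]; [3]; [2]; [1]. Product of hooks = 19313344512. So f^λ = 18! / 19313344512 = 6402373705728000 / 19313344512 = 331500.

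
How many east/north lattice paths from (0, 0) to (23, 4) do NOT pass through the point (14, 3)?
Number of paths = 10750

Total paths from (0, 0) to (23, 4): C(27, 23) = 17550. Paths through (14, 3): (paths (0, 0) → (14, 3)) × (paths (14, 3) → (23, 4)) = C(17, 14) · C(10, 9) = 680 · 10 = 6800. Avoidance count = 17550 − 6800 = 10750.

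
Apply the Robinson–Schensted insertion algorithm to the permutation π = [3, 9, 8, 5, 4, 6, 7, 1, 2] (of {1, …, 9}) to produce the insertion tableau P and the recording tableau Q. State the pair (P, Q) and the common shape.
P = [1, 2, 6, 7] / [3, 4] / [5] / [8] / [9];  Q = [1, 2, 6, 7] / [3, 9] / [4] / [5] / [8];  common shape = (4, 2, 1, 1, 1)

Row-insert the values π_1, π_2, … into P one at a time, bumping the leftmost entry strictly greater than the inserted value down to the next row. The recording tableau Q records, in position (i, j), the step at which that cell was added to P.
  Insert 3 (step 1): P = [3];  Q = [1]
  Insert 9 (step 2): P = [3, 9];  Q = [1, 2]
  Insert 8 (step 3): P = [3, 8] / [9];  Q = [1, 2] / [3]
  Insert 5 (step 4): P = [3, 5] / [8] / [9];  Q = [1, 2] / [3] / [4]
  Insert 4 (step 5): P = [3, 4] / [5] / [8] / [9];  Q = [1, 2] / [3] / [4] / [5]
  Insert 6 (step 6): P = [3, 4, 6] / [5] / [8] / [9];  Q = [1, 2, 6] / [3] / [4] / [5]
  Insert 7 (step 7): P = [3, 4, 6, 7] / [5] / [8] / [9];  Q = [1, 2, 6, 7] / [3] / [4] / [5]
  Insert 1 (step 8): P = [1, 4, 6, 7] / [3] / [5] / [8] / [9];  Q = [1, 2, 6, 7] / [3] / [4] / [5] / [8]
  Insert 2 (step 9): P = [1, 2, 6, 7] / [3, 4] / [5] / [8] / [9];  Q = [1, 2, 6, 7] / [3, 9] / [4] / [5] / [8]
Final shape: (4, 2, 1, 1, 1).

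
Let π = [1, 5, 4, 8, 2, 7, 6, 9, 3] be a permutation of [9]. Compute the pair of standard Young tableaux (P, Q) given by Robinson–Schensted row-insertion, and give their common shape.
P = [1, 2, 3, 9] / [4, 6] / [5, 7] / [8];  Q = [1, 2, 4, 8] / [3, 6] / [5, 7] / [9];  common shape = (4, 2, 2, 1)

Row-insert the values π_1, π_2, … into P one at a time, bumping the leftmost entry strictly greater than the inserted value down to the next row. The recording tableau Q records, in position (i, j), the step at which that cell was added to P.
  Insert 1 (step 1): P = [1];  Q = [1]
  Insert 5 (step 2): P = [1, 5];  Q = [1, 2]
  Insert 4 (step 3): P = [1, 4] / [5];  Q = [1, 2] / [3]
  Insert 8 (step 4): P = [1, 4, 8] / [5];  Q = [1, 2, 4] / [3]
  Insert 2 (step 5): P = [1, 2, 8] / [4] / [5];  Q = [1, 2, 4] / [3] / [5]
  Insert 7 (step 6): P = [1, 2, 7] / [4, 8] / [5];  Q = [1, 2, 4] / [3, 6] / [5]
  Insert 6 (step 7): P = [1, 2, 6] / [4, 7] / [5, 8];  Q = [1, 2, 4] / [3, 6] / [5, 7]
  Insert 9 (step 8): P = [1, 2, 6, 9] / [4, 7] / [5, 8];  Q = [1, 2, 4, 8] / [3, 6] / [5, 7]
  Insert 3 (step 9): P = [1, 2, 3, 9] / [4, 6] / [5, 7] / [8];  Q = [1, 2, 4, 8] / [3, 6] / [5, 7] / [9]
Final shape: (4, 2, 2, 1).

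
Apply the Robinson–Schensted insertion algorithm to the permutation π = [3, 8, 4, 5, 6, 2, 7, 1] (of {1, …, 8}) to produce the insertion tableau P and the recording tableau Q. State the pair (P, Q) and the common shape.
P = [1, 4, 5, 6, 7] / [2] / [3] / [8];  Q = [1, 2, 4, 5, 7] / [3] / [6] / [8];  common shape = (5, 1, 1, 1)

Row-insert the values π_1, π_2, … into P one at a time, bumping the leftmost entry strictly greater than the inserted value down to the next row. The recording tableau Q records, in position (i, j), the step at which that cell was added to P.
  Insert 3 (step 1): P = [3];  Q = [1]
  Insert 8 (step 2): P = [3, 8];  Q = [1, 2]
  Insert 4 (step 3): P = [3, 4] / [8];  Q = [1, 2] / [3]
  Insert 5 (step 4): P = [3, 4, 5] / [8];  Q = [1, 2, 4] / [3]
  Insert 6 (step 5): P = [3, 4, 5, 6] / [8];  Q = [1, 2, 4, 5] / [3]
  Insert 2 (step 6): P = [2, 4, 5, 6] / [3] / [8];  Q = [1, 2, 4, 5] / [3] / [6]
  Insert 7 (step 7): P = [2, 4, 5, 6, 7] / [3] / [8];  Q = [1, 2, 4, 5, 7] / [3] / [6]
  Insert 1 (step 8): P = [1, 4, 5, 6, 7] / [2] / [3] / [8];  Q = [1, 2, 4, 5, 7] / [3] / [6] / [8]
Final shape: (5, 1, 1, 1).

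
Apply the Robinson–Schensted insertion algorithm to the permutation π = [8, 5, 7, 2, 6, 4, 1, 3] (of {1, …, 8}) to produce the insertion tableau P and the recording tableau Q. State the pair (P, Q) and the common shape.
P = [1, 3] / [2, 4] / [5, 6] / [7] / [8];  Q = [1, 3] / [2, 5] / [4, 8] / [6] / [7];  common shape = (2, 2, 2, 1, 1)

Row-insert the values π_1, π_2, … into P one at a time, bumping the leftmost entry strictly greater than the inserted value down to the next row. The recording tableau Q records, in position (i, j), the step at which that cell was added to P.
  Insert 8 (step 1): P = [8];  Q = [1]
  Insert 5 (step 2): P = [5] / [8];  Q = [1] / [2]
  Insert 7 (step 3): P = [5, 7] / [8];  Q = [1, 3] / [2]
  Insert 2 (step 4): P = [2, 7] / [5] / [8];  Q = [1, 3] / [2] / [4]
  Insert 6 (step 5): P = [2, 6] / [5, 7] / [8];  Q = [1, 3] / [2, 5] / [4]
  Insert 4 (step 6): P = [2, 4] / [5, 6] / [7] / [8];  Q = [1, 3] / [2, 5] / [4] / [6]
  Insert 1 (step 7): P = [1, 4] / [2, 6] / [5] / [7] / [8];  Q = [1, 3] / [2, 5] / [4] / [6] / [7]
  Insert 3 (step 8): P = [1, 3] / [2, 4] / [5, 6] / [7] / [8];  Q = [1, 3] / [2, 5] / [4, 8] / [6] / [7]
Final shape: (2, 2, 2, 1, 1).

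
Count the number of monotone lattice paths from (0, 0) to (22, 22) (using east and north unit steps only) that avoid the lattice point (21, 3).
Number of paths = 2104098923240

Total paths from (0, 0) to (22, 22): C(44, 22) = 2104098963720. Paths through (21, 3): (paths (0, 0) → (21, 3)) × (paths (21, 3) → (22, 22)) = C(24, 21) · C(20, 1) = 2024 · 20 = 40480. Avoidance count = 2104098963720 − 40480 = 2104098923240.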